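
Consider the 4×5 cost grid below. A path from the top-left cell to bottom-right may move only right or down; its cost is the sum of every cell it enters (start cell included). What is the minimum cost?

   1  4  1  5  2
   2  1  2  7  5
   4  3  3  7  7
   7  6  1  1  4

15

Cheapest: [0,0]→[1,0]→[1,1]→[1,2]→[2,2]→[3,2]→[3,3]→[3,4]
  1 + 2 + 1 + 2 + 3 + 1 + 1 + 4 = 15
For comparison, the top-then-right route costs 29.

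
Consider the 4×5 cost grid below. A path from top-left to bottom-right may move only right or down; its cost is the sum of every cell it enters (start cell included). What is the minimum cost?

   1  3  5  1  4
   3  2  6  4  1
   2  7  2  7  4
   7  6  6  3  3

One optimal route is r0c0 -> r0c1 -> r0c2 -> r0c3 -> r0c4 -> r1c4 -> r2c4 -> r3c4.
Its cost is 1 + 3 + 5 + 1 + 4 + 1 + 4 + 3 = 22.

22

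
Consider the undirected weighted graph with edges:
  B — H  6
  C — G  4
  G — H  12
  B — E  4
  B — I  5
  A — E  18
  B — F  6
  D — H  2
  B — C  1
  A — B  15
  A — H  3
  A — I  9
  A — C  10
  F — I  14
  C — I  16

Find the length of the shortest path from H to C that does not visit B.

Paths from H to C avoiding B:
H→A→C: 3 + 10 = 13
H→A→I→C: 3 + 9 + 16 = 28
H→G→C: 12 + 4 = 16
Best route has total 13.

13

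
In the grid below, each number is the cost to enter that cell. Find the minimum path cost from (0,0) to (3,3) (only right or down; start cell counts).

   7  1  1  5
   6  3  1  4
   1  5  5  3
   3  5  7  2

19

Take (0,0) -> (0,1) -> (0,2) -> (1,2) -> (1,3) -> (2,3) -> (3,3) for a total of 7 + 1 + 1 + 1 + 4 + 3 + 2 = 19.
(Top row then right column would cost 23.)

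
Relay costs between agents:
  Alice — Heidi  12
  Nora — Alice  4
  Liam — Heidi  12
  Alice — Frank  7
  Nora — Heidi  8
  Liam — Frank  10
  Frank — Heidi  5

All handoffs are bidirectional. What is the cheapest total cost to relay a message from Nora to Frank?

Checking several routes:
Nora - Alice - Heidi - Frank: 4 + 12 + 5 = 21
Nora - Alice - Frank: 4 + 7 = 11
Nora - Heidi - Frank: 8 + 5 = 13
The minimum is 11.

11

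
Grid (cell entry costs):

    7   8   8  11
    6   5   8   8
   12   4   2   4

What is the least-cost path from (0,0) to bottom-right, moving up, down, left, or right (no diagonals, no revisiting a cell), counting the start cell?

28

Take (0,0) (1,0) (1,1) (2,1) (2,2) (2,3) for a total of 7 + 6 + 5 + 4 + 2 + 4 = 28.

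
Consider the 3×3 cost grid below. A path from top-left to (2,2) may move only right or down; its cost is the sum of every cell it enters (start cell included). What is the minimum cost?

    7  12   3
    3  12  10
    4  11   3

Path [0,0]→[1,0]→[2,0]→[2,1]→[2,2]: 7 + 3 + 4 + 11 + 3 = 28.
(Top row then right column would cost 35.)

28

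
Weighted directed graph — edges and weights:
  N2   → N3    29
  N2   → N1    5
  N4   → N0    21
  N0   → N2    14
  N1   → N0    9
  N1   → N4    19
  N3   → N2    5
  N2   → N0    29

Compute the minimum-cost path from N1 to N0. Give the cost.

Routes from N1 to N0:
N1 -> N0: 9
N1 -> N4 -> N0: 19 + 21 = 40
Shortest: 9.

9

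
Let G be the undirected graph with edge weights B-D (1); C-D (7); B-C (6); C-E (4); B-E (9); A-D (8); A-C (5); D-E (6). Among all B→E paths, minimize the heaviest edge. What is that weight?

Checking several routes:
B - D - C - E: max(1, 7, 4) = 7
B - D - E: max(1, 6) = 6
B - C - E: max(6, 4) = 6
B - C - D - E: max(6, 7, 6) = 7
B - D - A - C - E: max(1, 8, 5, 4) = 8
Smallest bottleneck: 6.

6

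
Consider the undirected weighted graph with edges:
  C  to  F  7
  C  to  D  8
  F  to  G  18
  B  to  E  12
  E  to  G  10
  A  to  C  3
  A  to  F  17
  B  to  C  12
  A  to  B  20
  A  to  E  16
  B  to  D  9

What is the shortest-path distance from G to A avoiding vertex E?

28

Candidate routes:
G -> F -> A: 18 + 17 = 35
G -> F -> C -> D -> B -> A: 18 + 7 + 8 + 9 + 20 = 62
G -> F -> C -> B -> A: 18 + 7 + 12 + 20 = 57
G -> F -> C -> A: 18 + 7 + 3 = 28
The minimum is 28.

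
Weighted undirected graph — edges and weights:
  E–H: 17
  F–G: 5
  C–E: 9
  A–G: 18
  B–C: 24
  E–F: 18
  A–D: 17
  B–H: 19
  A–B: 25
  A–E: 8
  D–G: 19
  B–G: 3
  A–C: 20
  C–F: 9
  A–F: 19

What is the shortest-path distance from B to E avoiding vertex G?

Some routes from B to E avoiding G:
B -> H -> E: 19 + 17 = 36
B -> A -> E: 25 + 8 = 33
B -> C -> E: 24 + 9 = 33
Shortest: 33.

33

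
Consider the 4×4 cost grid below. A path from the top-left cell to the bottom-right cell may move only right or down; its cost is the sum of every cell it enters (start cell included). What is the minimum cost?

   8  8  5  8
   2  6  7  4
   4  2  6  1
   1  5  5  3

Path r0c0 -> r1c0 -> r2c0 -> r2c1 -> r2c2 -> r2c3 -> r3c3: 8 + 2 + 4 + 2 + 6 + 1 + 3 = 26.
For comparison, the top-then-right route costs 37.

26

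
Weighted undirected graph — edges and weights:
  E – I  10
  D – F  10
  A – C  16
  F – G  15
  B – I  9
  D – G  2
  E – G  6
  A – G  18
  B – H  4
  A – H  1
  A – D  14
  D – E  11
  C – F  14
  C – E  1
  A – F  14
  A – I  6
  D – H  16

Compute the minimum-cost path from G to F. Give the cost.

12

Checking several routes:
G→D→F: 2 + 10 = 12
G→F: 15
G→E→C→F: 6 + 1 + 14 = 21
The minimum is 12.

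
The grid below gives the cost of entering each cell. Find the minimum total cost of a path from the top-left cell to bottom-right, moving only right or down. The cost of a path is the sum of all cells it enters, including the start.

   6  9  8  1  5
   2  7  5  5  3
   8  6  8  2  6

Take (0,0)→(1,0)→(1,1)→(1,2)→(1,3)→(2,3)→(2,4) for a total of 6 + 2 + 7 + 5 + 5 + 2 + 6 = 33.

33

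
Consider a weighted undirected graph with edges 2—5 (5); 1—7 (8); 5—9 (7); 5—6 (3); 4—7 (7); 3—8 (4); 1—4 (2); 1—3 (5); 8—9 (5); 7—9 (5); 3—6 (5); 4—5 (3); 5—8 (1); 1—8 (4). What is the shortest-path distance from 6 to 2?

Checking several routes:
6 - 3 - 1 - 8 - 5 - 2: 5 + 5 + 4 + 1 + 5 = 20
6 - 5 - 2: 3 + 5 = 8
6 - 3 - 8 - 5 - 2: 5 + 4 + 1 + 5 = 15
The minimum is 8.

8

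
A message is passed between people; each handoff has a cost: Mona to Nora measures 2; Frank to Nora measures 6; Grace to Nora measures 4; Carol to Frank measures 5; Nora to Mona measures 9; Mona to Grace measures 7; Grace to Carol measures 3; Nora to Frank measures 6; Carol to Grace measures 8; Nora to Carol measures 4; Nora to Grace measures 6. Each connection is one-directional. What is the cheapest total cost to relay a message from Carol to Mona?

Routes from Carol to Mona:
Carol -> Grace -> Nora -> Mona: 8 + 4 + 9 = 21
Carol -> Frank -> Nora -> Mona: 5 + 6 + 9 = 20
Best route has total 20.

20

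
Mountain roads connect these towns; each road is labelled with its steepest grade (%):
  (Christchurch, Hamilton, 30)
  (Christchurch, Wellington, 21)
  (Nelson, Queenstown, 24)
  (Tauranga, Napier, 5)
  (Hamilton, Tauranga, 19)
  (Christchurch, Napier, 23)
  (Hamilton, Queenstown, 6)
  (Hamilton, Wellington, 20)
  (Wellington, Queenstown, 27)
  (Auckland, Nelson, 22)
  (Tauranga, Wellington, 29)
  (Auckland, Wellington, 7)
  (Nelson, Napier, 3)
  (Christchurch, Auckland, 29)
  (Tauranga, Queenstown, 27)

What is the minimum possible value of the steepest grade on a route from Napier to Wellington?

Some routes from Napier to Wellington:
Napier -> Nelson -> Auckland -> Wellington: max(3, 22, 7) = 22
Napier -> Nelson -> Queenstown -> Hamilton -> Wellington: max(3, 24, 6, 20) = 24
Napier -> Tauranga -> Hamilton -> Wellington: max(5, 19, 20) = 20
Napier -> Tauranga -> Hamilton -> Queenstown -> Nelson -> Auckland -> Wellington: max(5, 19, 6, 24, 22, 7) = 24
Napier -> Christchurch -> Wellington: max(23, 21) = 23
Best route has worst link 20%.

20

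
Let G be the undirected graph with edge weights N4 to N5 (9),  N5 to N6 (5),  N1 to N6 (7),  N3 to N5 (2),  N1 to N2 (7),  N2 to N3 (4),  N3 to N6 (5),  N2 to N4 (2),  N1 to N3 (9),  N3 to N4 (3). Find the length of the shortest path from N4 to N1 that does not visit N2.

Comparing a few candidate routes:
N4 → N5 → N3 → N1: 9 + 2 + 9 = 20
N4 → N3 → N5 → N6 → N1: 3 + 2 + 5 + 7 = 17
N4 → N5 → N6 → N1: 9 + 5 + 7 = 21
N4 → N5 → N3 → N6 → N1: 9 + 2 + 5 + 7 = 23
N4 → N3 → N1: 3 + 9 = 12
N4 → N3 → N6 → N1: 3 + 5 + 7 = 15
Shortest: 12.

12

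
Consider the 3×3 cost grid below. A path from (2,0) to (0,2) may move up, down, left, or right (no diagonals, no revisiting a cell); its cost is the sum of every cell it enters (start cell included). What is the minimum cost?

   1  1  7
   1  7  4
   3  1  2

Cheapest: r2c0 → r1c0 → r0c0 → r0c1 → r0c2
  3 + 1 + 1 + 1 + 7 = 13

13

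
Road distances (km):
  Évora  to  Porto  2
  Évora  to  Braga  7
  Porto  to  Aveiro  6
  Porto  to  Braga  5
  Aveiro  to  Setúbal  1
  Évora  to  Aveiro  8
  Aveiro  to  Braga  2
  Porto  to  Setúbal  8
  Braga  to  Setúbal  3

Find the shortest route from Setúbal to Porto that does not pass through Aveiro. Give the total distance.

Routes from Setúbal to Porto avoiding Aveiro:
Setúbal → Porto: 8
Setúbal → Braga → Évora → Porto: 3 + 7 + 2 = 12
Setúbal → Braga → Porto: 3 + 5 = 8
Best route has total 8 km.

8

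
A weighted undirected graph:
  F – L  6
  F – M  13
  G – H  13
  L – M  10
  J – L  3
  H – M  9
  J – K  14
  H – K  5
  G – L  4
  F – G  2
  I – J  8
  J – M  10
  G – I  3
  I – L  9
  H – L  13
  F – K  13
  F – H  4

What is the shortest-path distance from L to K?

15

A few of the L→K routes:
L-G-F-H-K: 4 + 2 + 4 + 5 = 15
L-J-K: 3 + 14 = 17
L-F-K: 6 + 13 = 19
L-F-H-K: 6 + 4 + 5 = 15
L-G-F-K: 4 + 2 + 13 = 19
L-H-K: 13 + 5 = 18
Shortest: 15.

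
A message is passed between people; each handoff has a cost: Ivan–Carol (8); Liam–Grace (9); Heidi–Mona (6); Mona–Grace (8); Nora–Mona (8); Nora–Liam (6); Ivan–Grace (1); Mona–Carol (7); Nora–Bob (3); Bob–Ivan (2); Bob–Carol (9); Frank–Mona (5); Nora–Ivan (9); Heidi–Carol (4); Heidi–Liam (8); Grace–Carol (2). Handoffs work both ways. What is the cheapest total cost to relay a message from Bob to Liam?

9

Checking several routes:
Bob -> Ivan -> Grace -> Liam: 2 + 1 + 9 = 12
Bob -> Ivan -> Grace -> Carol -> Heidi -> Liam: 2 + 1 + 2 + 4 + 8 = 17
Bob -> Nora -> Liam: 3 + 6 = 9
The minimum is 9.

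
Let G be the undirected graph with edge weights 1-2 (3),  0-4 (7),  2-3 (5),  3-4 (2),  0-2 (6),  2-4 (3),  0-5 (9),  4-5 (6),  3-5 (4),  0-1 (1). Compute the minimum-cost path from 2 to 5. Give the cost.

9

Checking several routes:
2 -> 1 -> 0 -> 5: 3 + 1 + 9 = 13
2 -> 4 -> 5: 3 + 6 = 9
2 -> 4 -> 3 -> 5: 3 + 2 + 4 = 9
2 -> 3 -> 4 -> 5: 5 + 2 + 6 = 13
2 -> 3 -> 5: 5 + 4 = 9
Best route has total 9.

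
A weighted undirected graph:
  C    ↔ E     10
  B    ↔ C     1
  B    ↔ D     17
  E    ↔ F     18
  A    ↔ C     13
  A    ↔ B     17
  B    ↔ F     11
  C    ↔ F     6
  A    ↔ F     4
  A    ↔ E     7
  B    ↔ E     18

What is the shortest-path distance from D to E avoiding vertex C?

Some routes from D to E avoiding C:
D-B-A-E: 17 + 17 + 7 = 41
D-B-F-A-E: 17 + 11 + 4 + 7 = 39
D-B-E: 17 + 18 = 35
Shortest: 35.

35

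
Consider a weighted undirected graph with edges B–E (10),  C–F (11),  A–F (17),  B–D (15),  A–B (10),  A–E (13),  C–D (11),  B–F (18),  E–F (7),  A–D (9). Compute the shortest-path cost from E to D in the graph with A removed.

25

Routes from E to D avoiding A:
E-B-D: 10 + 15 = 25
E-B-F-C-D: 10 + 18 + 11 + 11 = 50
E-F-C-D: 7 + 11 + 11 = 29
E-F-B-D: 7 + 18 + 15 = 40
The minimum is 25.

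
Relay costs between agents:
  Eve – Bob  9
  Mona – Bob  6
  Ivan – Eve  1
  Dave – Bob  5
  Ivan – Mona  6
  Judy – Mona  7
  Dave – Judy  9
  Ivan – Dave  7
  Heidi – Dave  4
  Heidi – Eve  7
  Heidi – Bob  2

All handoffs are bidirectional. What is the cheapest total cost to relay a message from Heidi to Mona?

Some routes from Heidi to Mona:
Heidi -> Eve -> Ivan -> Mona: 7 + 1 + 6 = 14
Heidi -> Bob -> Mona: 2 + 6 = 8
Heidi -> Bob -> Eve -> Ivan -> Mona: 2 + 9 + 1 + 6 = 18
Heidi -> Dave -> Bob -> Mona: 4 + 5 + 6 = 15
Heidi -> Dave -> Ivan -> Mona: 4 + 7 + 6 = 17
Heidi -> Dave -> Judy -> Mona: 4 + 9 + 7 = 20
Best route has total 8.

8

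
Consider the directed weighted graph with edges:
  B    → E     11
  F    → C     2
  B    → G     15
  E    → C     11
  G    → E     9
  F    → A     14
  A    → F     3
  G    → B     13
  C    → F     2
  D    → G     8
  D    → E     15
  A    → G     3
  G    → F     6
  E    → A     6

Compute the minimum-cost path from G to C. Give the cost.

Comparing a few candidate routes:
G - E - C: 9 + 11 = 20
G - E - A - F - C: 9 + 6 + 3 + 2 = 20
G - F - C: 6 + 2 = 8
The minimum is 8.

8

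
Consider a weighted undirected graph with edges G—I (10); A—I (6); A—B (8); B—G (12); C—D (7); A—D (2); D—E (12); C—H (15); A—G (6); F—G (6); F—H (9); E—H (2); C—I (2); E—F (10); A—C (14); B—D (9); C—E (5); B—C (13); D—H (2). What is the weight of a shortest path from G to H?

10

A few of the G→H routes:
G → A → D → H: 6 + 2 + 2 = 10
G → I → C → E → H: 10 + 2 + 5 + 2 = 19
G → F → E → H: 6 + 10 + 2 = 18
G → F → H: 6 + 9 = 15
The minimum is 10.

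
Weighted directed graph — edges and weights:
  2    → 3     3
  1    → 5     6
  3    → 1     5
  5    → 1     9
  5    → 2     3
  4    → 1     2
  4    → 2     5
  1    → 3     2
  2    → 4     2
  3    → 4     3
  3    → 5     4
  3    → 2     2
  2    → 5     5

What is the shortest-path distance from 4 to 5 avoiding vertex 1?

Candidate routes:
4 → 2 → 5: 5 + 5 = 10
4 → 2 → 3 → 5: 5 + 3 + 4 = 12
Shortest: 10.

10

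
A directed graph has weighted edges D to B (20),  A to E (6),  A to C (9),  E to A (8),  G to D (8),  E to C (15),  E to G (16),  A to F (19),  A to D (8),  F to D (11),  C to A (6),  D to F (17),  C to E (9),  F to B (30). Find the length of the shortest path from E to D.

Paths from E to D:
E-A-D: 8 + 8 = 16
E-C-A-F-D: 15 + 6 + 19 + 11 = 51
E-A-F-D: 8 + 19 + 11 = 38
E-G-D: 16 + 8 = 24
E-C-A-D: 15 + 6 + 8 = 29
Best route has total 16.

16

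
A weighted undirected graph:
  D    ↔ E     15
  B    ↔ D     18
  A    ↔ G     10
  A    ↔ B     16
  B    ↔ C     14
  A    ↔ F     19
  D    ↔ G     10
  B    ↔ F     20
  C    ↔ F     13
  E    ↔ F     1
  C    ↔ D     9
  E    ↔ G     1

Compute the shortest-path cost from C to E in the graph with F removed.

Checking several routes:
C → D → E: 9 + 15 = 24
C → B → A → G → E: 14 + 16 + 10 + 1 = 41
C → D → G → E: 9 + 10 + 1 = 20
Best route has total 20.

20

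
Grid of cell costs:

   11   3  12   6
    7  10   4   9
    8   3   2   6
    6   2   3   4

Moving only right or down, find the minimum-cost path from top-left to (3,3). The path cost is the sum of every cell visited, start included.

36

Best path: [0,0] → [0,1] → [1,1] → [2,1] → [2,2] → [3,2] → [3,3]
Cost: 11 + 3 + 10 + 3 + 2 + 3 + 4 = 36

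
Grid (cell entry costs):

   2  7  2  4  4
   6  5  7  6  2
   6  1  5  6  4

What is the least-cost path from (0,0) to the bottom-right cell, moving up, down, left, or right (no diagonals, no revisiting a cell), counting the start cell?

25

Path (0,0) -> (0,1) -> (0,2) -> (0,3) -> (0,4) -> (1,4) -> (2,4): 2 + 7 + 2 + 4 + 4 + 2 + 4 = 25.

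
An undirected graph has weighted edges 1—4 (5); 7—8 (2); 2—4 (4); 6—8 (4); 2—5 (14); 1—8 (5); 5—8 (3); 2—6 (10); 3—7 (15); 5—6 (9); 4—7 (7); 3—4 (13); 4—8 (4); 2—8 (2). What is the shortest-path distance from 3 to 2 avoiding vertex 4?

Candidate routes:
3 → 7 → 8 → 5 → 6 → 2: 15 + 2 + 3 + 9 + 10 = 39
3 → 7 → 8 → 5 → 2: 15 + 2 + 3 + 14 = 34
3 → 7 → 8 → 6 → 2: 15 + 2 + 4 + 10 = 31
3 → 7 → 8 → 6 → 5 → 2: 15 + 2 + 4 + 9 + 14 = 44
3 → 7 → 8 → 2: 15 + 2 + 2 = 19
The minimum is 19.

19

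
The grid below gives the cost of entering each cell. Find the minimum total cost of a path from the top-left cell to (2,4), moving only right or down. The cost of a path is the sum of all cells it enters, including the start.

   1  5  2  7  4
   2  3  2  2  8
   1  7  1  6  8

23

Cheapest: [0,0] → [1,0] → [1,1] → [1,2] → [2,2] → [2,3] → [2,4]
  1 + 2 + 3 + 2 + 1 + 6 + 8 = 23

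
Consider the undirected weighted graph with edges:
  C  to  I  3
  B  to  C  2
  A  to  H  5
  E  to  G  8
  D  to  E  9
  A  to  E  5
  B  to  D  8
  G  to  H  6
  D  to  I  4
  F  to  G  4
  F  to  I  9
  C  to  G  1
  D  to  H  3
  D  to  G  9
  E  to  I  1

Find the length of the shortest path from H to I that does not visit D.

10

Checking several routes:
H → G → E → I: 6 + 8 + 1 = 15
H → G → C → I: 6 + 1 + 3 = 10
H → A → E → I: 5 + 5 + 1 = 11
The minimum is 10.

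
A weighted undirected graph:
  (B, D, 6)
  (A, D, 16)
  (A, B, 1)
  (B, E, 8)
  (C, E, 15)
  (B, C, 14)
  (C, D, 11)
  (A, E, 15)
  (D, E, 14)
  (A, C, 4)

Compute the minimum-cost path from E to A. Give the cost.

9

Some routes from E to A:
E -> B -> A: 8 + 1 = 9
E -> C -> A: 15 + 4 = 19
E -> A: 15
Best route has total 9.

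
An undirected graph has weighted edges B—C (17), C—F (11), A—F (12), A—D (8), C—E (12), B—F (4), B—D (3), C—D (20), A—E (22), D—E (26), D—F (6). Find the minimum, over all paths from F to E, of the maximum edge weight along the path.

12

Checking several routes:
F - B - C - E: max(4, 17, 12) = 17
F - D - C - E: max(6, 20, 12) = 20
F - A - D - B - C - E: max(12, 8, 3, 17, 12) = 17
F - C - E: max(11, 12) = 12
F - A - D - C - E: max(12, 8, 20, 12) = 20
F - D - B - C - E: max(6, 3, 17, 12) = 17
Best route has worst link 12.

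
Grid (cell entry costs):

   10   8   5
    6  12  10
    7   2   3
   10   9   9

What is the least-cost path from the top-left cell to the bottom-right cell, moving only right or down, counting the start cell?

Best path: r0c0 -> r1c0 -> r2c0 -> r2c1 -> r2c2 -> r3c2
Cost: 10 + 6 + 7 + 2 + 3 + 9 = 37
For comparison, the top-then-right route costs 45.

37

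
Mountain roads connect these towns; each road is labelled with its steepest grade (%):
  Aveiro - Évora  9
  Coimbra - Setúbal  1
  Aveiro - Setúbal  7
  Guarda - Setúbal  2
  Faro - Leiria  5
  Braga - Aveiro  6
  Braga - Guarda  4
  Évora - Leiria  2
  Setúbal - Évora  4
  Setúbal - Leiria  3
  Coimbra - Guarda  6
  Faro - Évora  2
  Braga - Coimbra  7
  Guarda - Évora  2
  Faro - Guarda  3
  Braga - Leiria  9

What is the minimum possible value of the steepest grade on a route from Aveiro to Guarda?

A few of the Aveiro→Guarda routes:
Aveiro-Setúbal-Leiria-Évora-Guarda: max(7, 3, 2, 2) = 7
Aveiro-Setúbal-Évora-Guarda: max(7, 4, 2) = 7
Aveiro-Setúbal-Guarda: max(7, 2) = 7
Aveiro-Setúbal-Évora-Faro-Guarda: max(7, 4, 2, 3) = 7
Aveiro-Setúbal-Évora-Leiria-Faro-Guarda: max(7, 4, 2, 5, 3) = 7
Aveiro-Braga-Guarda: max(6, 4) = 6
Best route has worst link 6%.

6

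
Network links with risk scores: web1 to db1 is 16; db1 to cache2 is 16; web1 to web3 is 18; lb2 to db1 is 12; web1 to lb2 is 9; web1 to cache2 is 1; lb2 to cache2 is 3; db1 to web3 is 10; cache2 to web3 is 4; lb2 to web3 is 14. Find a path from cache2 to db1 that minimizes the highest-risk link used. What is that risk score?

10

Some routes from cache2 to db1:
cache2 - web1 - lb2 - db1: max(1, 9, 12) = 12
cache2 - web3 - lb2 - db1: max(4, 14, 12) = 14
cache2 - lb2 - db1: max(3, 12) = 12
cache2 - web1 - lb2 - web3 - db1: max(1, 9, 14, 10) = 14
cache2 - web3 - db1: max(4, 10) = 10
Smallest bottleneck: 10.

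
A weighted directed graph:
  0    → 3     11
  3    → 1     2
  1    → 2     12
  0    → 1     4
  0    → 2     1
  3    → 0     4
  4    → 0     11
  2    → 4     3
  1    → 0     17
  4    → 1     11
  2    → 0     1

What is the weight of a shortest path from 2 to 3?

Routes from 2 to 3:
2 - 0 - 3: 1 + 11 = 12
2 - 4 - 1 - 0 - 3: 3 + 11 + 17 + 11 = 42
2 - 4 - 0 - 3: 3 + 11 + 11 = 25
The minimum is 12.

12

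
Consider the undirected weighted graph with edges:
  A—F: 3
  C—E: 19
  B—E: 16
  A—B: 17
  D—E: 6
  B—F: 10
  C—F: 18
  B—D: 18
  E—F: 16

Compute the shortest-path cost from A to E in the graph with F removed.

Routes from A to E avoiding F:
A → B → E: 17 + 16 = 33
A → B → D → E: 17 + 18 + 6 = 41
Best route has total 33.

33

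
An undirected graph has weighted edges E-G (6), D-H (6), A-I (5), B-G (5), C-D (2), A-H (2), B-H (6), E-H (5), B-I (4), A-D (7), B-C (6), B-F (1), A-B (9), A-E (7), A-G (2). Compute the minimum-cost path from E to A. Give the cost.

7

Comparing a few candidate routes:
E -> H -> A: 5 + 2 = 7
E -> H -> B -> G -> A: 5 + 6 + 5 + 2 = 18
E -> G -> A: 6 + 2 = 8
E -> A: 7
Shortest: 7.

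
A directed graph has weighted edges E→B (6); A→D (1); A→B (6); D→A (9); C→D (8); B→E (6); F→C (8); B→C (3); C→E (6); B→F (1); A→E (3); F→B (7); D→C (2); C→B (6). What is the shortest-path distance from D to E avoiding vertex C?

Paths from D to E avoiding C:
D-A-E: 9 + 3 = 12
D-A-B-E: 9 + 6 + 6 = 21
Shortest: 12.

12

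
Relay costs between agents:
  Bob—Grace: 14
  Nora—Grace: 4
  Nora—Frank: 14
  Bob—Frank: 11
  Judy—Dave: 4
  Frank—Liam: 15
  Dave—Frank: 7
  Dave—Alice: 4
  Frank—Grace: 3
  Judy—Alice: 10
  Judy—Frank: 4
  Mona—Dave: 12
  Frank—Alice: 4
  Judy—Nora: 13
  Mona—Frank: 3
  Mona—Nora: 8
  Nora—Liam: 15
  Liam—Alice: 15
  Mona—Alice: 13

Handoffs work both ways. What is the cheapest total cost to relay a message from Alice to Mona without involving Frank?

A few of the Alice→Mona routes:
Alice→Dave→Mona: 4 + 12 = 16
Alice→Judy→Nora→Mona: 10 + 13 + 8 = 31
Alice→Judy→Dave→Mona: 10 + 4 + 12 = 26
Alice→Dave→Judy→Nora→Mona: 4 + 4 + 13 + 8 = 29
Alice→Mona: 13
The minimum is 13.

13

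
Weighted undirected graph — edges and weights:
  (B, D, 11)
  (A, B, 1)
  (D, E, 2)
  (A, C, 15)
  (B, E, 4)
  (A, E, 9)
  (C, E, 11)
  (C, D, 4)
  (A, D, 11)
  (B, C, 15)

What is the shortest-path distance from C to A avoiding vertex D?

Comparing a few candidate routes:
C→E→B→A: 11 + 4 + 1 = 16
C→A: 15
C→B→A: 15 + 1 = 16
The minimum is 15.

15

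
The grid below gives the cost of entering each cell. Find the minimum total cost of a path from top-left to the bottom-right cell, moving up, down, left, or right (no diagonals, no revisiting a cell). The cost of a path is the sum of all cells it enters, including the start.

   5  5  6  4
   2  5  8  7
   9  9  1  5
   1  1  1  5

24

Take [0,0] [1,0] [2,0] [3,0] [3,1] [3,2] [3,3] for a total of 5 + 2 + 9 + 1 + 1 + 1 + 5 = 24.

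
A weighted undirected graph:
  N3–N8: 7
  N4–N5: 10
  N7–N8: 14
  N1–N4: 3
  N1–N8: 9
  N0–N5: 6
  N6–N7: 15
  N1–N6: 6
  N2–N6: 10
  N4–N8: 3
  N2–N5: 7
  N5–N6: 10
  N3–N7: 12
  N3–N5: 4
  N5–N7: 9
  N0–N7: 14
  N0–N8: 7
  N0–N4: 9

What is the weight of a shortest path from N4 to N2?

17

Comparing a few candidate routes:
N4 - N1 - N6 - N2: 3 + 6 + 10 = 19
N4 - N8 - N3 - N5 - N2: 3 + 7 + 4 + 7 = 21
N4 - N5 - N2: 10 + 7 = 17
Best route has total 17.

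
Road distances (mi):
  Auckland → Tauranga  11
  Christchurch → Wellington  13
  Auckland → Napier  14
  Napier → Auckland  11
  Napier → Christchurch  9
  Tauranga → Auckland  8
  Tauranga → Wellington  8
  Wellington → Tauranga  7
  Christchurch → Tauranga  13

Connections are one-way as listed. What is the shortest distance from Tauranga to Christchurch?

31

Routes from Tauranga to Christchurch:
Tauranga -> Auckland -> Napier -> Christchurch: 8 + 14 + 9 = 31
Best route has total 31 mi.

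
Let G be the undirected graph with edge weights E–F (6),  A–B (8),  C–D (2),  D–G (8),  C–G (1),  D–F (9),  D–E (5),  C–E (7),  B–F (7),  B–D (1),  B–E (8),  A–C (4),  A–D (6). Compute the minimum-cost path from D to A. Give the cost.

6

Checking several routes:
D-C-A: 2 + 4 = 6
D-A: 6
D-B-A: 1 + 8 = 9
The minimum is 6.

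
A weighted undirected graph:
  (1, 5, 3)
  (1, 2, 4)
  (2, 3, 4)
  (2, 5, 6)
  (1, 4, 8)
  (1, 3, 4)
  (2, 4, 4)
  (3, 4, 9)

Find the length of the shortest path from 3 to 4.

8

A few of the 3→4 routes:
3-2-4: 4 + 4 = 8
3-1-4: 4 + 8 = 12
3-4: 9
The minimum is 8.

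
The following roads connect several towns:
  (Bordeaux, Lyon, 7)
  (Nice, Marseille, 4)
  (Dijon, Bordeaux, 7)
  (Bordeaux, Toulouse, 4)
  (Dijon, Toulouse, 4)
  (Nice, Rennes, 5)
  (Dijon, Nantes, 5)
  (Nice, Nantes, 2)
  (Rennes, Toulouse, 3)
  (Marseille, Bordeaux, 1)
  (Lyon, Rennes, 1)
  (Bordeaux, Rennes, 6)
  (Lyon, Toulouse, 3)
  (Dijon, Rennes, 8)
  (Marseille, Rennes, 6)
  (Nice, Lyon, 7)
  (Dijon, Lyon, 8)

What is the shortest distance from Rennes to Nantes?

Some routes from Rennes to Nantes:
Rennes -> Marseille -> Nice -> Nantes: 6 + 4 + 2 = 12
Rennes -> Lyon -> Nice -> Nantes: 1 + 7 + 2 = 10
Rennes -> Toulouse -> Dijon -> Nantes: 3 + 4 + 5 = 12
Rennes -> Nice -> Nantes: 5 + 2 = 7
Best route has total 7.

7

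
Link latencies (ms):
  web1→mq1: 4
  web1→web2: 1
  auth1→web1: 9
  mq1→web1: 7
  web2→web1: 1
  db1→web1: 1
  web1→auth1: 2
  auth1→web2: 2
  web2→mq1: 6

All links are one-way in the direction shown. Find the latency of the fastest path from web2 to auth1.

Paths from web2 to auth1:
web2-mq1-web1-auth1: 6 + 7 + 2 = 15
web2-web1-auth1: 1 + 2 = 3
Shortest: 3 ms.

3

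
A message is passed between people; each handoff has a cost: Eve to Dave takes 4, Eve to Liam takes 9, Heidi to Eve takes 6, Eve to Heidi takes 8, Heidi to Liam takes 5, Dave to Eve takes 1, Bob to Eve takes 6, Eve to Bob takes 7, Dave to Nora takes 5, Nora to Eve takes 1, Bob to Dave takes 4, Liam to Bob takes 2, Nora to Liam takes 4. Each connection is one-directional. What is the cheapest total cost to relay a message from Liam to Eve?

7

Routes from Liam to Eve:
Liam - Bob - Dave - Eve: 2 + 4 + 1 = 7
Liam - Bob - Eve: 2 + 6 = 8
Liam - Bob - Dave - Nora - Eve: 2 + 4 + 5 + 1 = 12
Shortest: 7.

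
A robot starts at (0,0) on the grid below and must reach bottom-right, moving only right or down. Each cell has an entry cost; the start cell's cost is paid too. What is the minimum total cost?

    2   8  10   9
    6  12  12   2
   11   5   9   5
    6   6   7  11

47

One optimal route is (0,0) → (0,1) → (0,2) → (0,3) → (1,3) → (2,3) → (3,3).
Its cost is 2 + 8 + 10 + 9 + 2 + 5 + 11 = 47.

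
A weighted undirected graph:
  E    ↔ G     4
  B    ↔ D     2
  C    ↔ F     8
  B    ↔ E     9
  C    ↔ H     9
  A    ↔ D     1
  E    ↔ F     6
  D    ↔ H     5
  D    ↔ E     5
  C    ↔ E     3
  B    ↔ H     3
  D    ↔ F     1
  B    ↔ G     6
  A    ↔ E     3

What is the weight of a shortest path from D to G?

A few of the D→G routes:
D - A - E - G: 1 + 3 + 4 = 8
D - F - E - G: 1 + 6 + 4 = 11
D - E - G: 5 + 4 = 9
D - B - G: 2 + 6 = 8
Best route has total 8.

8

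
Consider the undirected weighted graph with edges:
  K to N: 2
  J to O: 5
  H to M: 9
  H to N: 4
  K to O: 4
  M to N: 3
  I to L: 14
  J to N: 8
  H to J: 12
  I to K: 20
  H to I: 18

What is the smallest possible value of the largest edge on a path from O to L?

18

Comparing a few candidate routes:
O → K → N → H → I → L: max(4, 2, 4, 18, 14) = 18
O → J → N → M → H → I → L: max(5, 8, 3, 9, 18, 14) = 18
O → J → H → I → L: max(5, 12, 18, 14) = 18
O → K → N → M → H → I → L: max(4, 2, 3, 9, 18, 14) = 18
O → K → N → J → H → I → L: max(4, 2, 8, 12, 18, 14) = 18
O → J → N → H → I → L: max(5, 8, 4, 18, 14) = 18
The minimum achievable maximum is 18.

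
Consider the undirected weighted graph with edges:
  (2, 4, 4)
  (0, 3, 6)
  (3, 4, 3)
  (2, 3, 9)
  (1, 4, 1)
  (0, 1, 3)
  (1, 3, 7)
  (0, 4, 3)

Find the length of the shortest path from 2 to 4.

Candidate routes:
2-3-1-4: 9 + 7 + 1 = 17
2-3-1-0-4: 9 + 7 + 3 + 3 = 22
2-4: 4
2-3-4: 9 + 3 = 12
2-3-0-4: 9 + 6 + 3 = 18
2-3-0-1-4: 9 + 6 + 3 + 1 = 19
Best route has total 4.

4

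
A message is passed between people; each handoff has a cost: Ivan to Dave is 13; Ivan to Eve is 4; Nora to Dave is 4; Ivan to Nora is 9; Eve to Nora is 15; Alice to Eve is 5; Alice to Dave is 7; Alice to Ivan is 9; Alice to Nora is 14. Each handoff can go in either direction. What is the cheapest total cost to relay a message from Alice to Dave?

7

Checking several routes:
Alice - Nora - Dave: 14 + 4 = 18
Alice - Dave: 7
Alice - Ivan - Nora - Dave: 9 + 9 + 4 = 22
Best route has total 7.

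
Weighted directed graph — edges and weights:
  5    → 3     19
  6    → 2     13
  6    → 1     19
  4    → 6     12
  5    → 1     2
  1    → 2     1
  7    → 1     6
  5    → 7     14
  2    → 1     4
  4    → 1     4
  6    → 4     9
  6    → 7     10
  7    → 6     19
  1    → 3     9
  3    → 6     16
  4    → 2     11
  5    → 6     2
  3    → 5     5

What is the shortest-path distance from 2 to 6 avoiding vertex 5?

29

Routes from 2 to 6 avoiding 5:
2 -> 1 -> 3 -> 6: 4 + 9 + 16 = 29
The minimum is 29.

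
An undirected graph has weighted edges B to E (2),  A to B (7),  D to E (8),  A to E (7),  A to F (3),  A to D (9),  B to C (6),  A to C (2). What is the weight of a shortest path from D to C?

Comparing a few candidate routes:
D→E→B→A→C: 8 + 2 + 7 + 2 = 19
D→A→C: 9 + 2 = 11
D→E→A→C: 8 + 7 + 2 = 17
D→E→B→C: 8 + 2 + 6 = 16
Shortest: 11.

11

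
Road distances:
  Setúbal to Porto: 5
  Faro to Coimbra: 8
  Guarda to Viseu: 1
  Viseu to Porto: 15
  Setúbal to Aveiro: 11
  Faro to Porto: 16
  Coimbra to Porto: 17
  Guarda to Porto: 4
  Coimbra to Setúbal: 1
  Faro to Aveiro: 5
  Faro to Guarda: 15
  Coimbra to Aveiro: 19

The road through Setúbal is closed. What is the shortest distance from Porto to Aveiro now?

Some routes from Porto to Aveiro avoiding Setúbal:
Porto - Faro - Aveiro: 16 + 5 = 21
Porto - Guarda - Faro - Aveiro: 4 + 15 + 5 = 24
Porto - Coimbra - Faro - Aveiro: 17 + 8 + 5 = 30
Shortest: 21.

21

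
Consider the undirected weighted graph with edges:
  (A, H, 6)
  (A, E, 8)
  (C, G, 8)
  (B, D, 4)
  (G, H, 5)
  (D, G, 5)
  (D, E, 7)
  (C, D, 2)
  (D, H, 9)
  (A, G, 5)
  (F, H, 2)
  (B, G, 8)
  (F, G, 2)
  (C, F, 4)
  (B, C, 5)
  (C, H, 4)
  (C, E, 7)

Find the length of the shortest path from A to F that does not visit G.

8

Checking several routes:
A-H-F: 6 + 2 = 8
A-E-C-F: 8 + 7 + 4 = 19
A-E-D-C-F: 8 + 7 + 2 + 4 = 21
A-H-D-C-F: 6 + 9 + 2 + 4 = 21
A-E-C-H-F: 8 + 7 + 4 + 2 = 21
A-H-C-F: 6 + 4 + 4 = 14
The minimum is 8.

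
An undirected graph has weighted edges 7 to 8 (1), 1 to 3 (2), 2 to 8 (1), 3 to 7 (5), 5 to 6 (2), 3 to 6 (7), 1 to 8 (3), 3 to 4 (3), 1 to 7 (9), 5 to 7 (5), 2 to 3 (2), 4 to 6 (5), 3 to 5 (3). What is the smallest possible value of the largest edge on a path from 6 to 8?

Checking several routes:
6-5-3-1-8: max(2, 3, 2, 3) = 3
6-5-3-7-8: max(2, 3, 5, 1) = 5
6-5-3-2-8: max(2, 3, 2, 1) = 3
The minimum achievable maximum is 3.

3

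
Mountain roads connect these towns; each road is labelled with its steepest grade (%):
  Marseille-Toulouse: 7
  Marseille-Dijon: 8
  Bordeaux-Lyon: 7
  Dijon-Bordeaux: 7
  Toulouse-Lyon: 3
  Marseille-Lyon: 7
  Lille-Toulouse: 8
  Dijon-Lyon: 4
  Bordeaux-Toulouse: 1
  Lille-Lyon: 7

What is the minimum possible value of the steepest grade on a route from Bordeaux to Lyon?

3

Some routes from Bordeaux to Lyon:
Bordeaux - Dijon - Lyon: max(7, 4) = 7
Bordeaux - Dijon - Marseille - Toulouse - Lille - Lyon: max(7, 8, 7, 8, 7) = 8
Bordeaux - Lyon: max(7) = 7
Bordeaux - Toulouse - Marseille - Lyon: max(1, 7, 7) = 7
Bordeaux - Toulouse - Lyon: max(1, 3) = 3
Smallest bottleneck: 3%.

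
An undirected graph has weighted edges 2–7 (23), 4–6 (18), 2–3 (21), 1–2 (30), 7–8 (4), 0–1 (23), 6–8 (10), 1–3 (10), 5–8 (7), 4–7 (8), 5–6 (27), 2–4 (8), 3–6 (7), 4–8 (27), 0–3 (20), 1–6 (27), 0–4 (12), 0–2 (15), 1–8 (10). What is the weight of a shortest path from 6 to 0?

27

Comparing a few candidate routes:
6-8-7-4-0: 10 + 4 + 8 + 12 = 34
6-3-0: 7 + 20 = 27
6-4-0: 18 + 12 = 30
The minimum is 27.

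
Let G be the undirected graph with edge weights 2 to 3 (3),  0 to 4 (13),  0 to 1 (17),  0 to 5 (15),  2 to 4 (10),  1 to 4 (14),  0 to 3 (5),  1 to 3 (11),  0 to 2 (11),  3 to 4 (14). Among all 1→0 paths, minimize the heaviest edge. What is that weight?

Some routes from 1 to 0:
1-3-0: max(11, 5) = 11
1-3-2-4-0: max(11, 3, 10, 13) = 13
1-3-2-0: max(11, 3, 11) = 11
1-4-3-0: max(14, 14, 5) = 14
Smallest bottleneck: 11.

11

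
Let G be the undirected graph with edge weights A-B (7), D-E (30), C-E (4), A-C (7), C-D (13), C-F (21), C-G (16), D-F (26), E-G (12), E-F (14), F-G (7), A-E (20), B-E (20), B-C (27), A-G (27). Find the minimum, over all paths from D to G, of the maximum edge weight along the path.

Checking several routes:
D → C → A → B → E → G: max(13, 7, 7, 20, 12) = 20
D → C → A → B → E → F → G: max(13, 7, 7, 20, 14, 7) = 20
D → C → E → G: max(13, 4, 12) = 13
D → C → G: max(13, 16) = 16
D → C → E → F → G: max(13, 4, 14, 7) = 14
Best route has worst link 13.

13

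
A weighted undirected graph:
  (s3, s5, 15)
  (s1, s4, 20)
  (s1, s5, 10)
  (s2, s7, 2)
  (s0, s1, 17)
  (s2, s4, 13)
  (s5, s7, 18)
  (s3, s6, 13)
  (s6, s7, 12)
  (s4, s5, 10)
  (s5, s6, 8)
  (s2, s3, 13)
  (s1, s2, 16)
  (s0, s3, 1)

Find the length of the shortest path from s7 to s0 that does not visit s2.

26

Checking several routes:
s7 -> s5 -> s6 -> s3 -> s0: 18 + 8 + 13 + 1 = 40
s7 -> s6 -> s5 -> s3 -> s0: 12 + 8 + 15 + 1 = 36
s7 -> s5 -> s1 -> s0: 18 + 10 + 17 = 45
s7 -> s5 -> s3 -> s0: 18 + 15 + 1 = 34
s7 -> s6 -> s3 -> s0: 12 + 13 + 1 = 26
The minimum is 26.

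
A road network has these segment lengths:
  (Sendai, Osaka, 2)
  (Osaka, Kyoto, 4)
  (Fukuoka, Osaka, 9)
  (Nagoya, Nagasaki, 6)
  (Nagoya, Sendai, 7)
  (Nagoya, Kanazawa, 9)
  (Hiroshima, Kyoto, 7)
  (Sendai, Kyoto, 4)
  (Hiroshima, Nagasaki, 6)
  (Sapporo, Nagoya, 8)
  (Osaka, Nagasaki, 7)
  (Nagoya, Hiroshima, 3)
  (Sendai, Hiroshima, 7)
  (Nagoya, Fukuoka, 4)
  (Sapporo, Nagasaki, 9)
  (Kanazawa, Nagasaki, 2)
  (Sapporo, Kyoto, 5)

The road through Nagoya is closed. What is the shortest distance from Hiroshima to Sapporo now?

12

Checking several routes:
Hiroshima-Sendai-Osaka-Kyoto-Sapporo: 7 + 2 + 4 + 5 = 18
Hiroshima-Sendai-Kyoto-Sapporo: 7 + 4 + 5 = 16
Hiroshima-Kyoto-Sapporo: 7 + 5 = 12
Hiroshima-Nagasaki-Sapporo: 6 + 9 = 15
Best route has total 12.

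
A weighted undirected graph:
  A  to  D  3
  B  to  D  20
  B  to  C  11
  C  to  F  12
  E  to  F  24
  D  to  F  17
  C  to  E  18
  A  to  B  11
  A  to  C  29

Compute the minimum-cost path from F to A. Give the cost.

A few of the F→A routes:
F → C → B → A: 12 + 11 + 11 = 34
F → C → B → D → A: 12 + 11 + 20 + 3 = 46
F → D → B → A: 17 + 20 + 11 = 48
F → C → A: 12 + 29 = 41
F → E → C → B → A: 24 + 18 + 11 + 11 = 64
F → D → A: 17 + 3 = 20
The minimum is 20.

20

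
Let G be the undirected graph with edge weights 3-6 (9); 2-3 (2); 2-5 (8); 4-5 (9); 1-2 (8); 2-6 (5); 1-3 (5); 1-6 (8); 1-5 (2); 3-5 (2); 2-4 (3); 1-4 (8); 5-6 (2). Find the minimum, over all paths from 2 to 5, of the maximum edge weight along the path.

Checking several routes:
2 → 6 → 5: max(5, 2) = 5
2 → 3 → 5: max(2, 2) = 2
2 → 3 → 1 → 5: max(2, 5, 2) = 5
2 → 1 → 6 → 5: max(8, 8, 2) = 8
2 → 3 → 1 → 6 → 5: max(2, 5, 8, 2) = 8
Best route has worst link 2.

2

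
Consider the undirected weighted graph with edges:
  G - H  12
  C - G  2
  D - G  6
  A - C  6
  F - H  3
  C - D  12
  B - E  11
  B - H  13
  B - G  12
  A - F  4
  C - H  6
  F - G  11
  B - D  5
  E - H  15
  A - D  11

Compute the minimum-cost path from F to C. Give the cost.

9

A few of the F→C routes:
F -> H -> C: 3 + 6 = 9
F -> A -> C: 4 + 6 = 10
F -> A -> D -> G -> C: 4 + 11 + 6 + 2 = 23
F -> H -> G -> C: 3 + 12 + 2 = 17
F -> G -> C: 11 + 2 = 13
The minimum is 9.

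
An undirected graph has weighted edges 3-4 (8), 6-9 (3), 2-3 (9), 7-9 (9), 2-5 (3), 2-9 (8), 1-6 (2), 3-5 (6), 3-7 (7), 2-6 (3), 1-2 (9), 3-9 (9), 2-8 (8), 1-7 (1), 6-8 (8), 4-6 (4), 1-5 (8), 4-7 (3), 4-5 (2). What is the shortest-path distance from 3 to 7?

Comparing a few candidate routes:
3-4-7: 8 + 3 = 11
3-5-4-7: 6 + 2 + 3 = 11
3-7: 7
Best route has total 7.

7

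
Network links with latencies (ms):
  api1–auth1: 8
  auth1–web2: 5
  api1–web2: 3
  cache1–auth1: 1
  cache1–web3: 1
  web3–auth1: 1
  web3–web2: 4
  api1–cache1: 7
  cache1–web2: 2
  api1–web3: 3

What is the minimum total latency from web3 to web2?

Some routes from web3 to web2:
web3 → web2: 4
web3 → auth1 → web2: 1 + 5 = 6
web3 → cache1 → web2: 1 + 2 = 3
web3 → auth1 → cache1 → web2: 1 + 1 + 2 = 4
Shortest: 3 ms.

3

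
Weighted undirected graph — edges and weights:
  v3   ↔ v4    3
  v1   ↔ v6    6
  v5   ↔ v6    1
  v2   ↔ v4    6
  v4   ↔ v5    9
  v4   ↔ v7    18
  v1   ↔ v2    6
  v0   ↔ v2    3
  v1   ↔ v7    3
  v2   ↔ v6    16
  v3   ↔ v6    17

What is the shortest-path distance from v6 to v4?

A few of the v6→v4 routes:
v6→v5→v4: 1 + 9 = 10
v6→v3→v4: 17 + 3 = 20
v6→v2→v4: 16 + 6 = 22
v6→v1→v2→v4: 6 + 6 + 6 = 18
The minimum is 10.

10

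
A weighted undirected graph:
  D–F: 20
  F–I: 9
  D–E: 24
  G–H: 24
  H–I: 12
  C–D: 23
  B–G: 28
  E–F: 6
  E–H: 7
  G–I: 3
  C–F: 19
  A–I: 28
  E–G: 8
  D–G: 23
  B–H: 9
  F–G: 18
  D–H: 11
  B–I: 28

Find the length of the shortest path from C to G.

Comparing a few candidate routes:
C→F→G: 19 + 18 = 37
C→F→I→G: 19 + 9 + 3 = 31
C→F→E→G: 19 + 6 + 8 = 33
Shortest: 31.

31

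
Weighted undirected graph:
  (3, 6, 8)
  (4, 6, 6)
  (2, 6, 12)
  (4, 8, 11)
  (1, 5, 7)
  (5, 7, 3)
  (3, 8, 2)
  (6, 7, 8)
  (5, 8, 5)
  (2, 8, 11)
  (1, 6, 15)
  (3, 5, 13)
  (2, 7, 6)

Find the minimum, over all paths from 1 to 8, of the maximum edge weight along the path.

7

Some routes from 1 to 8:
1-5-7-2-8: max(7, 3, 6, 11) = 11
1-5-7-6-3-8: max(7, 3, 8, 8, 2) = 8
1-5-7-2-6-4-8: max(7, 3, 6, 12, 6, 11) = 12
1-5-8: max(7, 5) = 7
1-5-7-6-4-8: max(7, 3, 8, 6, 11) = 11
The minimum achievable maximum is 7.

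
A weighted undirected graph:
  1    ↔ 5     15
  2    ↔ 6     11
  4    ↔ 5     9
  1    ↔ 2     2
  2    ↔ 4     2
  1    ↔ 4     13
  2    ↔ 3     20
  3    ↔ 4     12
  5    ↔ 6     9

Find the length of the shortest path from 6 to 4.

Checking several routes:
6→2→1→4: 11 + 2 + 13 = 26
6→2→4: 11 + 2 = 13
6→5→1→4: 9 + 15 + 13 = 37
6→5→1→2→4: 9 + 15 + 2 + 2 = 28
6→2→1→5→4: 11 + 2 + 15 + 9 = 37
6→5→4: 9 + 9 = 18
Shortest: 13.

13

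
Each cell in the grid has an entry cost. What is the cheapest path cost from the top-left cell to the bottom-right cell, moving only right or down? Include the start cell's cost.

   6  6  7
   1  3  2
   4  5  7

Path [0,0] → [1,0] → [1,1] → [1,2] → [2,2]: 6 + 1 + 3 + 2 + 7 = 19.

19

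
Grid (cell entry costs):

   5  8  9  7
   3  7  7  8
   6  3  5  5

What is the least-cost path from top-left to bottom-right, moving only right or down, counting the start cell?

One optimal route is [0,0] [1,0] [2,0] [2,1] [2,2] [2,3].
Its cost is 5 + 3 + 6 + 3 + 5 + 5 = 27.

27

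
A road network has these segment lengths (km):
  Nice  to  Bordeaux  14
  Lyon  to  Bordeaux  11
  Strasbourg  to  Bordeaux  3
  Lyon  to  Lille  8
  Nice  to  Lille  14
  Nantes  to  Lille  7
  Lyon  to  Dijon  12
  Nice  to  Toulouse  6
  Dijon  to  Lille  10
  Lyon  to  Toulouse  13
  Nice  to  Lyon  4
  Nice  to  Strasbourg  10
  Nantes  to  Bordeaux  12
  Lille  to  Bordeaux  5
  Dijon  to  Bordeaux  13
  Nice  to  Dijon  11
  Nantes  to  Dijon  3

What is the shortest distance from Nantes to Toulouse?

20

A few of the Nantes→Toulouse routes:
Nantes -> Lille -> Lyon -> Nice -> Toulouse: 7 + 8 + 4 + 6 = 25
Nantes -> Dijon -> Nice -> Toulouse: 3 + 11 + 6 = 20
Nantes -> Dijon -> Lyon -> Nice -> Toulouse: 3 + 12 + 4 + 6 = 25
Nantes -> Lille -> Nice -> Toulouse: 7 + 14 + 6 = 27
Shortest: 20 km.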